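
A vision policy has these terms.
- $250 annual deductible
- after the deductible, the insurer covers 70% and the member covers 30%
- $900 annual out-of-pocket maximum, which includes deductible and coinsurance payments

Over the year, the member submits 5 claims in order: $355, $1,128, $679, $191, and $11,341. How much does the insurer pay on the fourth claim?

#1 ($355): deductible takes $250, $105 remains; coinsurance $105 × 30% = $31.50. Member pays $281.50; OOP now $281.50. Insurer: $355 − $281.50 = $73.50.
#2 ($1,128): deductible met; 30% of $1,128 = $338.40. Cost to member: $338.40. OOP to date $619.90. Plan pays $1,128 − $338.40 = $789.60.
#3 ($679): deductible met; 30% of $679 = $203.70. Member owes $203.70 (running OOP $823.60). Plan pays $679 − $203.70 = $475.30.
#4 ($191): deductible already satisfied, so member's share is 30% × $191 = $57.30. Member pays $57.30; OOP now $880.90. Plan pays $191 − $57.30 = $133.70.

$133.70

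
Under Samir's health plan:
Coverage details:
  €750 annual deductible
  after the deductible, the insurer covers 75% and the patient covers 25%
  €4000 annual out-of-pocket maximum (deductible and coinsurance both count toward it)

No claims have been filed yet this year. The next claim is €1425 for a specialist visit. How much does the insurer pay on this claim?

€506.25

Nothing has been paid toward the €750 deductible, so the first €750 of this charge is applied there.
That leaves €1425 − €750 = €675 for coinsurance.
Coinsurance: €675 × 25% = €168.75.
That puts the patient's cost at €750 + €168.75 = €918.75 before any cap.
Cumulative spending €0 + €918.75 = €918.75 stays under the €4000 maximum.
The insurer covers the remainder: €1425 − €918.75 = €506.25.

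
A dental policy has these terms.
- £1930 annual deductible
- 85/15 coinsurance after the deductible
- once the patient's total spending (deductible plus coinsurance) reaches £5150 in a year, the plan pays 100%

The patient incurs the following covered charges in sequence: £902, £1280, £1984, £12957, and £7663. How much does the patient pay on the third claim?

Claim 1 (£902): fully absorbed by the deductible. Patient owes £902 (running OOP £902).
Claim 2 (£1280): £1028 to deductible, leaving £252; coinsurance £252 × 15% = £37.80. Patient pays £1065.80; OOP now £1967.80.
Claim 3 (£1984): deductible already satisfied, so patient's share is 15% × £1984 = £297.60. Patient owes £297.60 (running OOP £2265.40).

£297.60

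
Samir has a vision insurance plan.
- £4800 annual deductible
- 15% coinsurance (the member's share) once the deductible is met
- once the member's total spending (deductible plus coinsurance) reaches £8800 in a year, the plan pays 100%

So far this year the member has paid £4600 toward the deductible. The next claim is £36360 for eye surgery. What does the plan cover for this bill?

£4600 of the £4800 deductible is already met, leaving £200.
That leaves £36360 − £200 = £36160 for coinsurance.
Member's 15% share of £36160 is £5424.
Member responsibility before any cap: £200 + £5424 = £5624.
Year-to-date out-of-pocket would reach £4600 + £5624 = £10224, above the £8800 maximum, so the member pays only £8800 − £4600 = £4200.
Insurer pays the balance: £36360 − £4200 = £32160.

£32160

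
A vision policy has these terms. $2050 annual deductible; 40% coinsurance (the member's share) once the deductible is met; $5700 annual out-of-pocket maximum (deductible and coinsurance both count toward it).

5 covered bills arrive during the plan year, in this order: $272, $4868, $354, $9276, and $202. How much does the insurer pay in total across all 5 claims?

Bill 1, $272: all of it applies to the deductible. Cost to member: $272. OOP to date $272. Plan pays $272 − $272 = $0.
Bill 2, $4868: $1778 finishes the deductible; $3090 goes to coinsurance; 40% of $3090 = $1236. Member pays $3014; OOP now $3286. Insurer: $4868 − $3014 = $1854.
Bill 3, $354: deductible met; 40% of $354 = $141.60. Member pays $141.60; OOP now $3427.60. Plan pays $354 − $141.60 = $212.40.
Bill 4, $9276: deductible already satisfied, so member's share is 40% × $9276 = $3710.40. OOP would hit $7138 > $5700, so the cap limits the member to $5700 − $3427.60 = $2272.40. Plan pays $9276 − $2272.40 = $7003.60.
Bill 5, $202: deductible already satisfied, so member's share is 40% × $202 = $80.80. OOP would hit $5780.80 > $5700, so the cap limits the member to $5700 − $5700 = $0. Plan pays $202 − $0 = $202.
Insurer total: $0 + $1854 + $212.40 + $7003.60 + $202 = $9272.

$9272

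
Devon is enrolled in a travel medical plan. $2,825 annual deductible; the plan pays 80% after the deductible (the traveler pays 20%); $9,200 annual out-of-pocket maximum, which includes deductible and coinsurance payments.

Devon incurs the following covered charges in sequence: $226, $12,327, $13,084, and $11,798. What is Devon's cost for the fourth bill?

$1,812.60

Claim 1 — $226: fully absorbed by the deductible. Cost to traveler: $226. OOP to date $226.
Claim 2 — $12,327: deductible takes $2,599, $9,728 remains; coinsurance $9,728 × 20% = $1,945.60. Cost to traveler: $4,544.60. OOP to date $4,770.60.
Claim 3 — $13,084: 20% coinsurance on $13,084 = $2,616.80. Traveler owes $2,616.80 (running OOP $7,387.40).
Claim 4 — $11,798: 20% coinsurance on $11,798 = $2,359.60. OOP would hit $9,747 > $9,200, so the cap limits the traveler to $9,200 − $7,387.40 = $1,812.60.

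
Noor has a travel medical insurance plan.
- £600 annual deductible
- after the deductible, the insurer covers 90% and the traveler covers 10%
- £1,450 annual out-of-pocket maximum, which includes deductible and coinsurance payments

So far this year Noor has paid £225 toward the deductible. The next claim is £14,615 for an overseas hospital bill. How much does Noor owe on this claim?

£1,225

Deductible still to meet: £600 − £225 = £375.
After the £375 deductible portion, £14,615 − £375 = £14,240 is subject to coinsurance.
Traveler's 10% share of £14,240 is £1,424.
So the traveler owes £375 + £1,424 = £1,799 before any cap.
That would bring total out-of-pocket to £2,024, past the £1,450 cap. The traveler is capped at £1,450 − £225 = £1,225 on this claim.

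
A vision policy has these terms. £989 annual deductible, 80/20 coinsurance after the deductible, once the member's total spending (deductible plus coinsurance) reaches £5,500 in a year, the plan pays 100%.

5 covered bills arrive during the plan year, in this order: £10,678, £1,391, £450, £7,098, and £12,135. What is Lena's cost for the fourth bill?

Claim 1 — £10,678: deductible takes £989, £9,689 remains; 20% of £9,689 = £1,937.80. Member pays £2,926.80; OOP now £2,926.80.
Claim 2 — £1,391: 20% coinsurance on £1,391 = £278.20. Member pays £278.20; OOP now £3,205.
Claim 3 — £450: deductible already satisfied, so member's share is 20% × £450 = £90. Cost to member: £90. OOP to date £3,295.
Claim 4 — £7,098: deductible already satisfied, so member's share is 20% × £7,098 = £1,419.60. Member owes £1,419.60 (running OOP £4,714.60).

£1,419.60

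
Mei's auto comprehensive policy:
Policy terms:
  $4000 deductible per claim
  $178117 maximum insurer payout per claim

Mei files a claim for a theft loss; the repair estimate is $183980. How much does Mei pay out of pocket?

$5863

After the deductible, $183980 − $4000 = $179980 remains.
The $178117 per-incident cap binds; insurer pays $178117.
Out of pocket: $183980 − $178117 = $5863.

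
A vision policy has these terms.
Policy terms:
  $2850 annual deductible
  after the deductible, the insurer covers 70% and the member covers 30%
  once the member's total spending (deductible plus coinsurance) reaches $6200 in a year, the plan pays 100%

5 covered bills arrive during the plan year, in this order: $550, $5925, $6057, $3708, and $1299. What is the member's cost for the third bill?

#1 ($550): entire amount goes to the deductible. Member pays $550; OOP now $550.
#2 ($5925): $2300 to deductible, leaving $3625; member's 30% is $1087.50. Cost to member: $3387.50. OOP to date $3937.50.
#3 ($6057): deductible already satisfied, so member's share is 30% × $6057 = $1817.10. Member owes $1817.10 (running OOP $5754.60).

$1817.10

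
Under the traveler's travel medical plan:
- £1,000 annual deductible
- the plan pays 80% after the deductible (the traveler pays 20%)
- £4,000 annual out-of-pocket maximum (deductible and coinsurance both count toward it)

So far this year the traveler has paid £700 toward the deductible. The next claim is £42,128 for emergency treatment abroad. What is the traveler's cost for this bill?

£3,300

£700 of the £1,000 deductible is already met, leaving £300.
After the £300 deductible portion, £42,128 − £300 = £41,828 is subject to coinsurance.
20% of £41,828 = £8,365.60 falls to the traveler.
That puts the traveler's cost at £300 + £8,365.60 = £8,665.60 before any cap.
Adding £8,665.60 to the £700 already spent would give £9,365.60, which exceeds the £4,000 cap; the traveler pays just £4,000 − £700 = £3,300.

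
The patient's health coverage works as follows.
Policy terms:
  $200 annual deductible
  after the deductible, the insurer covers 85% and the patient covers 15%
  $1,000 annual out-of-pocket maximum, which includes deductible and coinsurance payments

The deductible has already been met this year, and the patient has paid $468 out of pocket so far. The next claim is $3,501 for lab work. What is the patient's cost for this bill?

$525.15

With the deductible met, the entire $3,501 is subject to coinsurance.
15% of $3,501 = $525.15 falls to the patient.
Year-to-date out-of-pocket becomes $468 + $525.15 = $993.15, still under the $1,000 maximum, so no cap applies.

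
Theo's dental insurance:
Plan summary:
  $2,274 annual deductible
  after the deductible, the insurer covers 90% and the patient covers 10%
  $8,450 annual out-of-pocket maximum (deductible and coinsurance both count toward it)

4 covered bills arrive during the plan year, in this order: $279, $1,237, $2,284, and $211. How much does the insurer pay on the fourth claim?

Bill 1, $279: entire amount goes to the deductible. Cost to patient: $279. OOP to date $279. Plan pays $279 − $279 = $0.
Bill 2, $1,237: all of it applies to the deductible. Cost to patient: $1,237. OOP to date $1,516. Plan pays $1,237 − $1,237 = $0.
Bill 3, $2,284: $758 finishes the deductible; $1,526 goes to coinsurance; coinsurance $1,526 × 10% = $152.60. Patient pays $910.60; OOP now $2,426.60. Plan pays $2,284 − $910.60 = $1,373.40.
Bill 4, $211: 10% coinsurance on $211 = $21.10. Patient owes $21.10 (running OOP $2,447.70). Insurer: $211 − $21.10 = $189.90.

$189.90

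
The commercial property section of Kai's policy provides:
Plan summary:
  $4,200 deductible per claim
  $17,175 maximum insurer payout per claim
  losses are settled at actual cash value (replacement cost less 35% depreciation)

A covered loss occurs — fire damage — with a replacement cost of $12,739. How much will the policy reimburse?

$4,080.35

At 35% depreciation, ACV = $12,739 − $4,458.65 = $8,280.35.
Subtract the deductible: $8,280.35 − $4,200 = $4,080.35.
$4,080.35 is within the $17,175 limit, so the insurer pays $4,080.35.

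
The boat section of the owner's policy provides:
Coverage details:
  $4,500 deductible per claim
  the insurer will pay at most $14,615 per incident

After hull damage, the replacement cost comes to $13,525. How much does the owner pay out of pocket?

$4,500

Subtract the deductible: $13,525 − $4,500 = $9,025.
That's under the $14,615 cap, so the insurer reimburses the full $9,025.
The owner bears the rest of the original loss: $13,525 − $9,025 = $4,500.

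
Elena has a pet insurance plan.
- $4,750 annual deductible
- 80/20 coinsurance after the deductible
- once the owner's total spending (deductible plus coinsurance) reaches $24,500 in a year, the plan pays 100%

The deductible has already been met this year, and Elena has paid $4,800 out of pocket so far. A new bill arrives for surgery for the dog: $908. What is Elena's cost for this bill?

$181.60

With the deductible met, the entire $908 is subject to coinsurance.
Owner's 20% share of $908 is $181.60.
Total out-of-pocket so far would be $4,800 + $181.60 = $4,981.60, below the $24,500 cap — no reduction.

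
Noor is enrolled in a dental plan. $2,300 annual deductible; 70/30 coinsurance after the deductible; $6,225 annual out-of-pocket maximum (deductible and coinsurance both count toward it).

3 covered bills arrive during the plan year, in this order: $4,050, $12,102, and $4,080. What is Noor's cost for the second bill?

$3,400

Claim 1 — $4,050: deductible takes $2,300, $1,750 remains; patient's 30% is $525. Patient pays $2,825; OOP now $2,825.
Claim 2 — $12,102: deductible met; 30% of $12,102 = $3,630.60. OOP would hit $6,455.60 > $6,225, so the cap limits the patient to $6,225 − $2,825 = $3,400.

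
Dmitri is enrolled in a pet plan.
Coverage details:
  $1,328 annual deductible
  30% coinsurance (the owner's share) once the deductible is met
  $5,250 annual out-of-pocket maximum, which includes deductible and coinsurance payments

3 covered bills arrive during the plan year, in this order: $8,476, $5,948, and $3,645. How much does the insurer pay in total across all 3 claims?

Claim 1 ($8,476): $1,328 to deductible, leaving $7,148; owner's 30% is $2,144.40. Owner pays $3,472.40; OOP now $3,472.40. Plan pays $8,476 − $3,472.40 = $5,003.60.
Claim 2 ($5,948): deductible already satisfied, so owner's share is 30% × $5,948 = $1,784.40. Adding that to $3,472.40 gives $5,256.80, past the $5,250 cap; owner pays only $5,250 − $3,472.40 = $1,777.60. Plan pays $5,948 − $1,777.60 = $4,170.40.
Claim 3 ($3,645): deductible already satisfied, so owner's share is 30% × $3,645 = $1,093.50. Adding that to $5,250 gives $6,343.50, past the $5,250 cap; owner pays only $5,250 − $5,250 = $0. Insurer: $3,645 − $0 = $3,645.
Insurer total = bills − owner's total = $18,069 − $5,250 = $12,819.

$12,819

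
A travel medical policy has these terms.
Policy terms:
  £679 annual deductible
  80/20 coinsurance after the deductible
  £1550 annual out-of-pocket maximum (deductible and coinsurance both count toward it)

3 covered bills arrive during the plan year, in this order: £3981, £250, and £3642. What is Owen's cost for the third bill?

£160.60

Claim 1 — £3981: £679 finishes the deductible; £3302 goes to coinsurance; 20% of £3302 = £660.40. Cost to traveler: £1339.40. OOP to date £1339.40.
Claim 2 — £250: 20% coinsurance on £250 = £50. Cost to traveler: £50. OOP to date £1389.40.
Claim 3 — £3642: 20% coinsurance on £3642 = £728.40. That would push OOP to £2117.80, over the £1550 cap, so traveler pays £1550 − £1389.40 = £160.60.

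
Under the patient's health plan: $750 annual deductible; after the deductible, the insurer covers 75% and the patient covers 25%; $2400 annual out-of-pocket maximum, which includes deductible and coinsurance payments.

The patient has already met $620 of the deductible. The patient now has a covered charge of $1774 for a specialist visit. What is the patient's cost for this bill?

Deductible still to meet: $750 − $620 = $130.
After the $130 deductible portion, $1774 − $130 = $1644 is subject to coinsurance.
Patient's 25% share of $1644 is $411.
That puts the patient's cost at $130 + $411 = $541 before any cap.
Cumulative spending $620 + $541 = $1161 stays under the $2400 maximum.

$541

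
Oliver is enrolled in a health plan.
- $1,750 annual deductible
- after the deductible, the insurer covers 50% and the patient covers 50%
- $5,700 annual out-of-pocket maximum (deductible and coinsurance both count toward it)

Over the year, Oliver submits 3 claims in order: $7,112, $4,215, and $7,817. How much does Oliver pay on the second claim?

Claim 1 — $7,112: $1,750 finishes the deductible; $5,362 goes to coinsurance; patient's 50% is $2,681. Cost to patient: $4,431. OOP to date $4,431.
Claim 2 — $4,215: deductible met; 50% of $4,215 = $2,107.50. OOP would hit $6,538.50 > $5,700, so the cap limits the patient to $5,700 − $4,431 = $1,269.

$1,269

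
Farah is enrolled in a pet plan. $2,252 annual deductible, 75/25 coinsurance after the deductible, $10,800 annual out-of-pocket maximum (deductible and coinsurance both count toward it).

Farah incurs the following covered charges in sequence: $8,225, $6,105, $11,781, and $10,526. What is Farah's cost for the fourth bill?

Claim 1 ($8,225): $2,252 to deductible, leaving $5,973; coinsurance $5,973 × 25% = $1,493.25. Owner pays $3,745.25; OOP now $3,745.25.
Claim 2 ($6,105): deductible already satisfied, so owner's share is 25% × $6,105 = $1,526.25. Owner owes $1,526.25 (running OOP $5,271.50).
Claim 3 ($11,781): deductible met; 25% of $11,781 = $2,945.25. Cost to owner: $2,945.25. OOP to date $8,216.75.
Claim 4 ($10,526): 25% coinsurance on $10,526 = $2,631.50. OOP would hit $10,848.25 > $10,800, so the cap limits the owner to $10,800 − $8,216.75 = $2,583.25.

$2,583.25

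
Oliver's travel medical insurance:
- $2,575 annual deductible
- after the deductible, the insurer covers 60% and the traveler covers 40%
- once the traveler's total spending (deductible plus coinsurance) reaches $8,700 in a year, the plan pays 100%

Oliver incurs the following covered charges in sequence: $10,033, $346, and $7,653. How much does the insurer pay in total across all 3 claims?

#1 ($10,033): $2,575 to deductible, leaving $7,458; coinsurance $7,458 × 40% = $2,983.20. Traveler pays $5,558.20; OOP now $5,558.20. Plan pays $10,033 − $5,558.20 = $4,474.80.
#2 ($346): deductible already satisfied, so traveler's share is 40% × $346 = $138.40. Traveler pays $138.40; OOP now $5,696.60. Insurer: $346 − $138.40 = $207.60.
#3 ($7,653): deductible already satisfied, so traveler's share is 40% × $7,653 = $3,061.20. That would push OOP to $8,757.80, over the $8,700 cap, so traveler pays $8,700 − $5,696.60 = $3,003.40. Insurer: $7,653 − $3,003.40 = $4,649.60.
Insurer total = bills − traveler's total = $18,032 − $8,700 = $9,332.

$9,332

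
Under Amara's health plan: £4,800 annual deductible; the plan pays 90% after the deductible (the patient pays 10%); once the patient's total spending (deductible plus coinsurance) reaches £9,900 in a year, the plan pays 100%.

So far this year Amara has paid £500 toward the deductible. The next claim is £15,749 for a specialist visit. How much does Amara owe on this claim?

£500 of the £4,800 deductible is already met, leaving £4,300.
That leaves £15,749 − £4,300 = £11,449 for coinsurance.
10% of £11,449 = £1,144.90 falls to the patient.
Patient responsibility before any cap: £4,300 + £1,144.90 = £5,444.90.
Cumulative spending £500 + £5,444.90 = £5,944.90 stays under the £9,900 maximum.

£5,444.90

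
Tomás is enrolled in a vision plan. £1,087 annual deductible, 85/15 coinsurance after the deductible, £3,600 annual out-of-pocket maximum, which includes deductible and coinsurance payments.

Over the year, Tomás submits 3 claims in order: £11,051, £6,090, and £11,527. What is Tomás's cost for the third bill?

Claim 1 (£11,051): £1,087 to deductible, leaving £9,964; coinsurance £9,964 × 15% = £1,494.60. Member owes £2,581.60 (running OOP £2,581.60).
Claim 2 (£6,090): deductible already satisfied, so member's share is 15% × £6,090 = £913.50. Cost to member: £913.50. OOP to date £3,495.10.
Claim 3 (£11,527): deductible already satisfied, so member's share is 15% × £11,527 = £1,729.05. That would push OOP to £5,224.15, over the £3,600 cap, so member pays £3,600 − £3,495.10 = £104.90.

£104.90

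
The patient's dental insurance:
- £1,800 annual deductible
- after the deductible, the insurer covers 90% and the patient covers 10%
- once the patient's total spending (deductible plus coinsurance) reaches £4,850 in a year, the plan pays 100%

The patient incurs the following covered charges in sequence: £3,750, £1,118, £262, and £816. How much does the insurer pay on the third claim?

#1 (£3,750): £1,800 finishes the deductible; £1,950 goes to coinsurance; coinsurance £1,950 × 10% = £195. Patient pays £1,995; OOP now £1,995. Insurer: £3,750 − £1,995 = £1,755.
#2 (£1,118): 10% coinsurance on £1,118 = £111.80. Patient owes £111.80 (running OOP £2,106.80). Plan pays £1,118 − £111.80 = £1,006.20.
#3 (£262): 10% coinsurance on £262 = £26.20. Patient owes £26.20 (running OOP £2,133). Insurer: £262 − £26.20 = £235.80.

£235.80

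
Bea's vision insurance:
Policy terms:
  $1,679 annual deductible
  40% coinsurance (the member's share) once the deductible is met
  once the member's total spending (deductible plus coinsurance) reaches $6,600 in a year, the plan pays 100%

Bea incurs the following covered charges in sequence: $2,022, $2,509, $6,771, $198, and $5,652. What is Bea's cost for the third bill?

$2,708.40

Claim 1 — $2,022: $1,679 to deductible, leaving $343; coinsurance $343 × 40% = $137.20. Member pays $1,816.20; OOP now $1,816.20.
Claim 2 — $2,509: deductible already satisfied, so member's share is 40% × $2,509 = $1,003.60. Member owes $1,003.60 (running OOP $2,819.80).
Claim 3 — $6,771: deductible met; 40% of $6,771 = $2,708.40. Member pays $2,708.40; OOP now $5,528.20.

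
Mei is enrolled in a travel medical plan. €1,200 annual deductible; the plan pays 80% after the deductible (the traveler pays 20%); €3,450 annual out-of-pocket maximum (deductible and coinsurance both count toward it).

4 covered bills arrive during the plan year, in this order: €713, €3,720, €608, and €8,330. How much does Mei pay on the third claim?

#1 (€713): all of it applies to the deductible. Traveler owes €713 (running OOP €713).
#2 (€3,720): €487 finishes the deductible; €3,233 goes to coinsurance; coinsurance €3,233 × 20% = €646.60. Cost to traveler: €1,133.60. OOP to date €1,846.60.
#3 (€608): deductible met; 20% of €608 = €121.60. Traveler owes €121.60 (running OOP €1,968.20).

€121.60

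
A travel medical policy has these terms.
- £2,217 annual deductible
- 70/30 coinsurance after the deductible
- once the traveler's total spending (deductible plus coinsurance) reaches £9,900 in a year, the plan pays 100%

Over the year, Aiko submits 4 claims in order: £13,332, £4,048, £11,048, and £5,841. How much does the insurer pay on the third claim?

£7,913.90

Claim 1 (£13,332): £2,217 to deductible, leaving £11,115; coinsurance £11,115 × 30% = £3,334.50. Traveler owes £5,551.50 (running OOP £5,551.50). Insurer: £13,332 − £5,551.50 = £7,780.50.
Claim 2 (£4,048): deductible already satisfied, so traveler's share is 30% × £4,048 = £1,214.40. Cost to traveler: £1,214.40. OOP to date £6,765.90. Plan pays £4,048 − £1,214.40 = £2,833.60.
Claim 3 (£11,048): 30% coinsurance on £11,048 = £3,314.40. OOP would hit £10,080.30 > £9,900, so the cap limits the traveler to £9,900 − £6,765.90 = £3,134.10. Plan pays £11,048 − £3,134.10 = £7,913.90.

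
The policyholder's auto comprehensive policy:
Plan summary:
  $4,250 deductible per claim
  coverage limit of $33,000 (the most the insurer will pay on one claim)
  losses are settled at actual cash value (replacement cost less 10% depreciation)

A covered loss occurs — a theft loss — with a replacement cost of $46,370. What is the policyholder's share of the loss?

$13,370

Depreciate 10%: the covered value is $46,370 × 0.9 = $41,733.
Subtract the deductible: $41,733 − $4,250 = $37,483.
Since $37,483 > $33,000, the payout is capped at $33,000.
Policyholder's share is the uncovered remainder: $46,370 − $33,000 = $13,370.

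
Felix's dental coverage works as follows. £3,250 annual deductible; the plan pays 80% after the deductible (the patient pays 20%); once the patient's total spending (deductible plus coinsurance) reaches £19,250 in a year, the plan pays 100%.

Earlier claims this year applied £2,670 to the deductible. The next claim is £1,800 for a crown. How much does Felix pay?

£2,670 of the £3,250 deductible is already met, leaving £580.
After the £580 deductible portion, £1,800 − £580 = £1,220 is subject to coinsurance.
Coinsurance: £1,220 × 20% = £244.
That puts the patient's cost at £580 + £244 = £824 before any cap.
Cumulative spending £2,670 + £824 = £3,494 stays under the £19,250 maximum.

£824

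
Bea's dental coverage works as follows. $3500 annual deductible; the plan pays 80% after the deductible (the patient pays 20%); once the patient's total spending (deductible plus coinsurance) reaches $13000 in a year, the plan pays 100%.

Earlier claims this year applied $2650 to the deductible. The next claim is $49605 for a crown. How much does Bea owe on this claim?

$10350

$2650 of the $3500 deductible is already met, leaving $850.
The remaining $48755 (= $49605 − $850) moves to coinsurance.
20% of $48755 = $9751 falls to the patient.
So the patient owes $850 + $9751 = $10601 before any cap.
Adding $10601 to the $2650 already spent would give $13251, which exceeds the $13000 cap; the patient pays just $13000 − $2650 = $10350.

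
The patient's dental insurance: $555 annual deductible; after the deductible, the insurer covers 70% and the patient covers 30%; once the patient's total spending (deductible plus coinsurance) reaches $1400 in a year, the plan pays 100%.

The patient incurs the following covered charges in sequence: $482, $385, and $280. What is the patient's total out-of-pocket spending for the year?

$732.60

Bill 1, $482: fully absorbed by the deductible. Cost to patient: $482. OOP to date $482.
Bill 2, $385: $73 to deductible, leaving $312; patient's 30% is $93.60. Cost to patient: $166.60. OOP to date $648.60.
Bill 3, $280: deductible already satisfied, so patient's share is 30% × $280 = $84. Patient pays $84; OOP now $732.60.
Summing the patient's payments: $482 + $166.60 + $84 = $732.60.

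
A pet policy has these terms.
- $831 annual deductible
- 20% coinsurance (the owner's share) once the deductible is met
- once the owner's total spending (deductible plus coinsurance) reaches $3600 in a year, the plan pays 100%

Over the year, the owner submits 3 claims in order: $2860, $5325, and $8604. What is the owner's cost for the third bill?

Bill 1, $2860: deductible takes $831, $2029 remains; 20% of $2029 = $405.80. Owner owes $1236.80 (running OOP $1236.80).
Bill 2, $5325: deductible met; 20% of $5325 = $1065. Owner pays $1065; OOP now $2301.80.
Bill 3, $8604: deductible met; 20% of $8604 = $1720.80. Adding that to $2301.80 gives $4022.60, past the $3600 cap; owner pays only $3600 − $2301.80 = $1298.20.

$1298.20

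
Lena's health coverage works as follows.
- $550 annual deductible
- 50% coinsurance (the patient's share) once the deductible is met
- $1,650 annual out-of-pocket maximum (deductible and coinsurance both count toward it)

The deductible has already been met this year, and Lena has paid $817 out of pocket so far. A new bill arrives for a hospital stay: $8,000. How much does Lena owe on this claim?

$833

With the deductible met, the entire $8,000 is subject to coinsurance.
Patient's 50% share of $8,000 is $4,000.
Year-to-date out-of-pocket would reach $817 + $4,000 = $4,817, above the $1,650 maximum, so the patient pays only $1,650 − $817 = $833.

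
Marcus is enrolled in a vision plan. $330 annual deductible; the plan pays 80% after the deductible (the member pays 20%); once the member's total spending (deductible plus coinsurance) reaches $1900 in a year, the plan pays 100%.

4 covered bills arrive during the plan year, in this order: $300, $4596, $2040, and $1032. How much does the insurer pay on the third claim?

Bill 1, $300: fully absorbed by the deductible. Member pays $300; OOP now $300. Insurer: $300 − $300 = $0.
Bill 2, $4596: $30 to deductible, leaving $4566; member's 20% is $913.20. Cost to member: $943.20. OOP to date $1243.20. Plan pays $4596 − $943.20 = $3652.80.
Bill 3, $2040: 20% coinsurance on $2040 = $408. Member pays $408; OOP now $1651.20. Plan pays $2040 − $408 = $1632.

$1632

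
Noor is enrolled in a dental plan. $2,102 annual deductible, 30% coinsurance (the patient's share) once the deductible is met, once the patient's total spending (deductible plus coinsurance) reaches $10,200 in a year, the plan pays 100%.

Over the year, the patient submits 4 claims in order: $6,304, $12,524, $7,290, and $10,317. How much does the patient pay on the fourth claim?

$893.20

Claim 1 ($6,304): deductible takes $2,102, $4,202 remains; patient's 30% is $1,260.60. Patient owes $3,362.60 (running OOP $3,362.60).
Claim 2 ($12,524): deductible met; 30% of $12,524 = $3,757.20. Cost to patient: $3,757.20. OOP to date $7,119.80.
Claim 3 ($7,290): deductible met; 30% of $7,290 = $2,187. Cost to patient: $2,187. OOP to date $9,306.80.
Claim 4 ($10,317): deductible met; 30% of $10,317 = $3,095.10. Adding that to $9,306.80 gives $12,401.90, past the $10,200 cap; patient pays only $10,200 − $9,306.80 = $893.20.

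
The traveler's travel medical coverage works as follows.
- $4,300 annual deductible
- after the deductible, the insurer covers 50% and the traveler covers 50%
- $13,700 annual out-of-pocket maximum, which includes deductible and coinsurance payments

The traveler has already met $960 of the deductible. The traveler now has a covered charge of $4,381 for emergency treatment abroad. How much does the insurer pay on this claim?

Remaining deductible: $4,300 − $960 = $3,340.
That leaves $4,381 − $3,340 = $1,041 for coinsurance.
Traveler's 50% share of $1,041 is $520.50.
That puts the traveler's cost at $3,340 + $520.50 = $3,860.50 before any cap.
Year-to-date out-of-pocket becomes $960 + $3,860.50 = $4,820.50, still under the $13,700 maximum, so no cap applies.
The plan picks up $4,381 − $3,860.50 = $520.50.

$520.50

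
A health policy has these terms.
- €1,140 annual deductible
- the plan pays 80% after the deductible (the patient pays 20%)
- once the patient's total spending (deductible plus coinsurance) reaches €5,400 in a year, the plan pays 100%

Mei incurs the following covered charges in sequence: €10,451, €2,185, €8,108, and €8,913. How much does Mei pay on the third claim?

€1,621.60

Claim 1 (€10,451): €1,140 finishes the deductible; €9,311 goes to coinsurance; patient's 20% is €1,862.20. Patient owes €3,002.20 (running OOP €3,002.20).
Claim 2 (€2,185): deductible met; 20% of €2,185 = €437. Cost to patient: €437. OOP to date €3,439.20.
Claim 3 (€8,108): deductible met; 20% of €8,108 = €1,621.60. Patient pays €1,621.60; OOP now €5,060.80.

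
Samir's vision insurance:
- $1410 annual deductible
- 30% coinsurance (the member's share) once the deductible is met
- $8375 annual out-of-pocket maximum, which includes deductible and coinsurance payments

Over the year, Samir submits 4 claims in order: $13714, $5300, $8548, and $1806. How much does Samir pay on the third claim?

#1 ($13714): $1410 to deductible, leaving $12304; 30% of $12304 = $3691.20. Member owes $5101.20 (running OOP $5101.20).
#2 ($5300): deductible met; 30% of $5300 = $1590. Member owes $1590 (running OOP $6691.20).
#3 ($8548): 30% coinsurance on $8548 = $2564.40. OOP would hit $9255.60 > $8375, so the cap limits the member to $8375 − $6691.20 = $1683.80.

$1683.80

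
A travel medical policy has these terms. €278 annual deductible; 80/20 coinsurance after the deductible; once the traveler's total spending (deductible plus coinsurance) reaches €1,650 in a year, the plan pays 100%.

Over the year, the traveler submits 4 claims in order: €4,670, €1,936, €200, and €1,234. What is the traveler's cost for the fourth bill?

#1 (€4,670): €278 finishes the deductible; €4,392 goes to coinsurance; traveler's 20% is €878.40. Traveler pays €1,156.40; OOP now €1,156.40.
#2 (€1,936): 20% coinsurance on €1,936 = €387.20. Traveler owes €387.20 (running OOP €1,543.60).
#3 (€200): 20% coinsurance on €200 = €40. Traveler pays €40; OOP now €1,583.60.
#4 (€1,234): deductible met; 20% of €1,234 = €246.80. That would push OOP to €1,830.40, over the €1,650 cap, so traveler pays €1,650 − €1,583.60 = €66.40.

€66.40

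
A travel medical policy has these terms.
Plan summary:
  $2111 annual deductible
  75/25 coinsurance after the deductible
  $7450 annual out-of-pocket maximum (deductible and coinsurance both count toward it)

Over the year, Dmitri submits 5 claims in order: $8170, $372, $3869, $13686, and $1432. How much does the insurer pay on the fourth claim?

$10922

Claim 1 ($8170): $2111 finishes the deductible; $6059 goes to coinsurance; coinsurance $6059 × 25% = $1514.75. Cost to traveler: $3625.75. OOP to date $3625.75. Insurer: $8170 − $3625.75 = $4544.25.
Claim 2 ($372): deductible already satisfied, so traveler's share is 25% × $372 = $93. Traveler pays $93; OOP now $3718.75. Plan pays $372 − $93 = $279.
Claim 3 ($3869): deductible met; 25% of $3869 = $967.25. Traveler owes $967.25 (running OOP $4686). Plan pays $3869 − $967.25 = $2901.75.
Claim 4 ($13686): deductible met; 25% of $13686 = $3421.50. OOP would hit $8107.50 > $7450, so the cap limits the traveler to $7450 − $4686 = $2764. Insurer: $13686 − $2764 = $10922.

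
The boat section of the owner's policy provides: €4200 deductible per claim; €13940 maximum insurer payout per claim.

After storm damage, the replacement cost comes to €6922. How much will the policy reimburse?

After the deductible, €6922 − €4200 = €2722 remains.
That's under the €13940 cap, so the insurer reimburses the full €2722.

€2722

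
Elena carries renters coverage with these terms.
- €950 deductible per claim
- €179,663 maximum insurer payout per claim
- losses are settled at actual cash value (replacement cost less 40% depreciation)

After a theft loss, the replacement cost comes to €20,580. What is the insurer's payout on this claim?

€11,398

At 40% depreciation, ACV = €20,580 − €8,232 = €12,348.
After the deductible, €12,348 − €950 = €11,398 remains.
That's under the €179,663 cap, so the insurer reimburses the full €11,398.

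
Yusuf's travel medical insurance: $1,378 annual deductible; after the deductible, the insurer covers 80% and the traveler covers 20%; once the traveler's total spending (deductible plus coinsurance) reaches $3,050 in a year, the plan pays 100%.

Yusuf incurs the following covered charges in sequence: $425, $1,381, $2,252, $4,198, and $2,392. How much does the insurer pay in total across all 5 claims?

$7,598

Claim 1 ($425): all of it applies to the deductible. Traveler pays $425; OOP now $425. Plan pays $425 − $425 = $0.
Claim 2 ($1,381): $953 to deductible, leaving $428; traveler's 20% is $85.60. Cost to traveler: $1,038.60. OOP to date $1,463.60. Plan pays $1,381 − $1,038.60 = $342.40.
Claim 3 ($2,252): deductible met; 20% of $2,252 = $450.40. Traveler pays $450.40; OOP now $1,914. Insurer: $2,252 − $450.40 = $1,801.60.
Claim 4 ($4,198): deductible already satisfied, so traveler's share is 20% × $4,198 = $839.60. Traveler owes $839.60 (running OOP $2,753.60). Plan pays $4,198 − $839.60 = $3,358.40.
Claim 5 ($2,392): deductible already satisfied, so traveler's share is 20% × $2,392 = $478.40. That would push OOP to $3,232, over the $3,050 cap, so traveler pays $3,050 − $2,753.60 = $296.40. Insurer: $2,392 − $296.40 = $2,095.60.
Insurer total: $0 + $342.40 + $1,801.60 + $3,358.40 + $2,095.60 = $7,598.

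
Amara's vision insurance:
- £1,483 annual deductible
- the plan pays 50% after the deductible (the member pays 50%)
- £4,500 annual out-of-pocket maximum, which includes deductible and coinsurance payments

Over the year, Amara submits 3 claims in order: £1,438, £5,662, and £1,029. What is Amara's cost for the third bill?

Claim 1 (£1,438): all of it applies to the deductible. Member owes £1,438 (running OOP £1,438).
Claim 2 (£5,662): deductible takes £45, £5,617 remains; coinsurance £5,617 × 50% = £2,808.50. Member owes £2,853.50 (running OOP £4,291.50).
Claim 3 (£1,029): deductible already satisfied, so member's share is 50% × £1,029 = £514.50. Adding that to £4,291.50 gives £4,806, past the £4,500 cap; member pays only £4,500 − £4,291.50 = £208.50.

£208.50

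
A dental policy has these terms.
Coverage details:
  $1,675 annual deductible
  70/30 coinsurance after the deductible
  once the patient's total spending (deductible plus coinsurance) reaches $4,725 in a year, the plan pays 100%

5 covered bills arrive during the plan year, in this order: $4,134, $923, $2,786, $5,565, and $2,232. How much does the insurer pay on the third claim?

#1 ($4,134): $1,675 to deductible, leaving $2,459; 30% of $2,459 = $737.70. Patient owes $2,412.70 (running OOP $2,412.70). Insurer: $4,134 − $2,412.70 = $1,721.30.
#2 ($923): deductible already satisfied, so patient's share is 30% × $923 = $276.90. Patient owes $276.90 (running OOP $2,689.60). Insurer: $923 − $276.90 = $646.10.
#3 ($2,786): deductible already satisfied, so patient's share is 30% × $2,786 = $835.80. Patient owes $835.80 (running OOP $3,525.40). Plan pays $2,786 − $835.80 = $1,950.20.

$1,950.20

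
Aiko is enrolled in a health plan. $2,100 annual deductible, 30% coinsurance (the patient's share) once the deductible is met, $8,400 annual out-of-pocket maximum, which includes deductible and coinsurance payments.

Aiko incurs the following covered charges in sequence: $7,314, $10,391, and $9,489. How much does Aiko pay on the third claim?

$1,618.50

Bill 1, $7,314: deductible takes $2,100, $5,214 remains; 30% of $5,214 = $1,564.20. Patient owes $3,664.20 (running OOP $3,664.20).
Bill 2, $10,391: 30% coinsurance on $10,391 = $3,117.30. Cost to patient: $3,117.30. OOP to date $6,781.50.
Bill 3, $9,489: deductible met; 30% of $9,489 = $2,846.70. OOP would hit $9,628.20 > $8,400, so the cap limits the patient to $8,400 − $6,781.50 = $1,618.50.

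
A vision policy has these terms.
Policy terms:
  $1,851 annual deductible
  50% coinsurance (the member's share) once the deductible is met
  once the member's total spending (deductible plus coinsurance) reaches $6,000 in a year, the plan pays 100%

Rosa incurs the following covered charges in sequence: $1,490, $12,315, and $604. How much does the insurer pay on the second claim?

$7,805

Claim 1 ($1,490): entire amount goes to the deductible. Member owes $1,490 (running OOP $1,490). Insurer: $1,490 − $1,490 = $0.
Claim 2 ($12,315): $361 to deductible, leaving $11,954; 50% of $11,954 = $5,977. Together that's $361 + $5,977 = $6,338. Adding that to $1,490 gives $7,828, past the $6,000 cap; member pays only $6,000 − $1,490 = $4,510. Insurer: $12,315 − $4,510 = $7,805.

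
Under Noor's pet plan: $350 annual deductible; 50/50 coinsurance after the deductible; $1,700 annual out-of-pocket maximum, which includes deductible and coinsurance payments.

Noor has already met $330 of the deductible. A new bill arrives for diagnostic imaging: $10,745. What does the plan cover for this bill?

$330 of the $350 deductible is already met, leaving $20.
After the $20 deductible portion, $10,745 − $20 = $10,725 is subject to coinsurance.
Owner's 50% share of $10,725 is $5,362.50.
That puts the owner's cost at $20 + $5,362.50 = $5,382.50 before any cap.
Adding $5,382.50 to the $330 already spent would give $5,712.50, which exceeds the $1,700 cap; the owner pays just $1,700 − $330 = $1,370.
Insurer pays the balance: $10,745 − $1,370 = $9,375.

$9,375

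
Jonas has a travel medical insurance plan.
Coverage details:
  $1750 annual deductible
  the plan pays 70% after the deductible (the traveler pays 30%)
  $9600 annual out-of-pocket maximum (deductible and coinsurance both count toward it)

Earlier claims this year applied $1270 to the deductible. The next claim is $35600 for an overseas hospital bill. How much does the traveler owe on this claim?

$8330

$1270 of the $1750 deductible is already met, leaving $480.
The remaining $35120 (= $35600 − $480) moves to coinsurance.
30% of $35120 = $10536 falls to the traveler.
That puts the traveler's cost at $480 + $10536 = $11016 before any cap.
Year-to-date out-of-pocket would reach $1270 + $11016 = $12286, above the $9600 maximum, so the traveler pays only $9600 − $1270 = $8330.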